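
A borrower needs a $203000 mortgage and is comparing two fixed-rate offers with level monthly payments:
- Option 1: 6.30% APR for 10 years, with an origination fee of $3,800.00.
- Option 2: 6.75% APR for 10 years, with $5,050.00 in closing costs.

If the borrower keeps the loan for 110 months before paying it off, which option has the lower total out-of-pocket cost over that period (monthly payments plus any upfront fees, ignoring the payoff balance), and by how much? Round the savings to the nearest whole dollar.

Option 1: monthly rate = 6.3%/12 = 0.0052500; payment = 203,000 × 0.0052500 / (1 − (1+0.0052500)^−120) = $2,284.42.
Option 2: at 6.75% the monthly rate is 0.0056250, so the payment is 203,000 × 0.0056250 / (1 − 1.0056250^−120) = $2,330.93.
Over 110 months: Option 1 costs 110 × $2,284.42 + $3,800.00 = $255,086.20; Option 2 costs 110 × $2,330.93 + $5,050.00 = $261,452.30.
Option 1 is cheaper by $261,452.30 − $255,086.20 = $6,366.10.

Option 1 by $6,366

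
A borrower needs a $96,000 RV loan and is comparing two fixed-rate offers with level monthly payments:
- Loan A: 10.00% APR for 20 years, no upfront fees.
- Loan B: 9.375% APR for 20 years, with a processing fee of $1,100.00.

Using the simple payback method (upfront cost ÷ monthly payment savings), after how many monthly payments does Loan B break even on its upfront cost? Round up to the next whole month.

28 months

Loan A: monthly rate = 10%/12 = 0.0083333; payment = 96,000 × 0.0083333 / (1 − (1+0.0083333)^−240) = $926.42.
Loan B: at 9.375% the monthly rate is 0.0078125, so the payment is 96,000 × 0.0078125 / (1 − 1.0078125^−240) = $887.02.
Monthly savings = $926.42 − $887.02 = $39.40.
Break-even = $1,100.00 / $39.40 = 27.92 → 28 months.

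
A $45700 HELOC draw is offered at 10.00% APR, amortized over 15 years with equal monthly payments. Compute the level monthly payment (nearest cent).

At 10.00% the monthly rate is 0.0083333, so the payment is 45,700 × 0.0083333 / (1 − 1.0083333^−180) = $491.09.

$491.09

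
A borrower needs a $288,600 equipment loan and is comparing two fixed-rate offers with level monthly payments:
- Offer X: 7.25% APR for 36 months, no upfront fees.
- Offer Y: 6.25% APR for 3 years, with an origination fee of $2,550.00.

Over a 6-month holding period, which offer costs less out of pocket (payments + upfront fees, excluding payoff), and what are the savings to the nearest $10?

Offer X: at 7.25% the monthly rate is 0.0060417, so the payment is 288,600 × 0.0060417 / (1 − 1.0060417^−36) = $8,944.16.
Offer Y: monthly rate = 6.25%/12 = 0.0052083; payment = 288,600 × 0.0052083 / (1 − (1+0.0052083)^−36) = $8,812.50.
Over 6 months: Offer X costs 6 × $8,944.16 = $53,664.96; Offer Y costs 6 × $8,812.50 + $2,550.00 = $55,425.00.
Offer X is cheaper by $55,425.00 − $53,664.96 = $1,760.04.

Offer X by $1,760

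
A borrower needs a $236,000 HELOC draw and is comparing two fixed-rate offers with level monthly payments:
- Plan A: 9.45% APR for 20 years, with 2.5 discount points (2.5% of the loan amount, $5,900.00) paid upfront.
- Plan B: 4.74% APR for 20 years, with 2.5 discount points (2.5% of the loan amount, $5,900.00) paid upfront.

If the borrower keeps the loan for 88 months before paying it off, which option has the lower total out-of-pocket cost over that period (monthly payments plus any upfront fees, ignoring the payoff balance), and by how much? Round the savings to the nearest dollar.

Plan A: monthly rate = 9.45%/12 = 0.0078750; payment = 236,000 × 0.0078750 / (1 − (1+0.0078750)^−240) = $2,192.13.
Plan B: monthly rate = 4.74%/12 = 0.0039500; payment = 236,000 × 0.0039500 / (1 − (1+0.0039500)^−240) = $1,523.80.
Over 88 months: Plan A costs 88 × $2,192.13 + $5,900.00 = $198,807.44; Plan B costs 88 × $1,523.80 + $5,900.00 = $139,994.40.
Plan B is cheaper by $198,807.44 − $139,994.40 = $58,813.04.

Plan B by $58,813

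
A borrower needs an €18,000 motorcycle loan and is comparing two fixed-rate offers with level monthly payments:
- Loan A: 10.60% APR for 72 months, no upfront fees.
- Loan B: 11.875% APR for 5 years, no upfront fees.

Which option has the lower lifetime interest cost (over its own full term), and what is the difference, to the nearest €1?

Loan A: monthly rate = 10.6%/12 = 0.0088333; payment = 18,000 × 0.0088333 / (1 − (1+0.0088333)^−72) = €338.94.
Total interest on Loan A = 72 × €338.94 − €18,000 = €6,403.68.
Loan B: at 11.875% the monthly rate is 0.0098958, so the payment is 18,000 × 0.0098958 / (1 − 1.0098958^−60) = €399.26.
Total interest on Loan B = 60 × €399.26 − €18,000 = €5,955.60.
Loan B is lower by €448.08.

Loan B by €448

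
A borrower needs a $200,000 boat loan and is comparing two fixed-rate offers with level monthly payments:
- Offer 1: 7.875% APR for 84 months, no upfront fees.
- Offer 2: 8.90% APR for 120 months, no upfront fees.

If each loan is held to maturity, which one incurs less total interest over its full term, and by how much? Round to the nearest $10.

Offer 1 by $41,920

Offer 1: at 7.875% the monthly rate is 0.0065625, so the payment is 200,000 × 0.0065625 / (1 − 1.0065625^−84) = $3,104.80.
Total interest on Offer 1 = 84 × $3,104.80 − $200,000 = $60,803.20.
Offer 2: at 8.90% the monthly rate is 0.0074167, so the payment is 200,000 × 0.0074167 / (1 − 1.0074167^−120) = $2,522.70.
Total interest on Offer 2 = 120 × $2,522.70 − $200,000 = $102,724.00.
Offer 1 is lower by $41,920.80.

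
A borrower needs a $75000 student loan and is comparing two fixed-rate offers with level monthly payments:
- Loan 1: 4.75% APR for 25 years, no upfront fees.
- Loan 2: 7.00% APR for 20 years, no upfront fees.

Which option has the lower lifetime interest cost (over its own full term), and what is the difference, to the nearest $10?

Loan 1: monthly rate = 4.75%/12 = 0.0039583; payment = 75,000 × 0.0039583 / (1 − (1+0.0039583)^−300) = $427.59.
Total interest on Loan 1 = 300 × $427.59 − $75,000 = $53,277.00.
Loan 2: at 7.00% the monthly rate is 0.0058333, so the payment is 75,000 × 0.0058333 / (1 − 1.0058333^−240) = $581.47.
Total interest on Loan 2 = 240 × $581.47 − $75,000 = $64,552.80.
Loan 1 is lower by $11,275.80.

Loan 1 by $11,280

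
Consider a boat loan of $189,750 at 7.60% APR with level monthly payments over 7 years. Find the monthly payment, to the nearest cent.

At 7.60% the monthly rate is 0.0063333, so the payment is 189,750 × 0.0063333 / (1 − 1.0063333^−84) = $2,919.81.

$2,919.81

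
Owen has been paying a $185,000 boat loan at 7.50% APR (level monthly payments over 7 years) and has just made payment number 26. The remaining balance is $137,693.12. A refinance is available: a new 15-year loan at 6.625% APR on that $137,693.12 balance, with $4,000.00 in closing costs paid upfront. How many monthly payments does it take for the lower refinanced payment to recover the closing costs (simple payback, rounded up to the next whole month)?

Current payment = 185,000 × 7.5%/12 / (1 − (1+0.0062500)^−84) = $2,837.58.
Refinanced payment = 137,693.12 × 0.0055208 / (1 − (1+0.0055208)^−180) = $1,208.94.
Monthly savings = $2,837.58 − $1,208.94 = $1,628.64.
Break-even = $4,000.00 / $1,628.64 = 2.46 → 3 months.

3 months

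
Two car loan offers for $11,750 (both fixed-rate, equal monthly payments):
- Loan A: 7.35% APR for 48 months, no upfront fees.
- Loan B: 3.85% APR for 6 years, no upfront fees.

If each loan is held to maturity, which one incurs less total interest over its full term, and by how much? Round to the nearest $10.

Loan B by $420

Loan A: at 7.35% the monthly rate is 0.0061250, so the payment is 11,750 × 0.0061250 / (1 − 1.0061250^−48) = $283.28.
Total interest on Loan A = 48 × $283.28 − $11,750 = $1,847.44.
Loan B: at 3.85% the monthly rate is 0.0032083, so the payment is 11,750 × 0.0032083 / (1 − 1.0032083^−72) = $183.03.
Total interest on Loan B = 72 × $183.03 − $11,750 = $1,428.16.
Loan B is lower by $419.28.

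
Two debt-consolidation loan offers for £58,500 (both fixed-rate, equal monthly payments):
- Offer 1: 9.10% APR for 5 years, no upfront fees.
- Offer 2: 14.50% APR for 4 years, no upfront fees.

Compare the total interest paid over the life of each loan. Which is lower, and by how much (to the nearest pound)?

Offer 1: at 9.10% the monthly rate is 0.0075833, so the payment is 58,500 × 0.0075833 / (1 − 1.0075833^−60) = £1,217.20.
Total interest on Offer 1 = 60 × £1,217.20 − £58,500 = £14,532.00.
Offer 2: at 14.50% the monthly rate is 0.0120833, so the payment is 58,500 × 0.0120833 / (1 − 1.0120833^−48) = £1,613.31.
Total interest on Offer 2 = 48 × £1,613.31 − £58,500 = £18,938.88.
Offer 1 is lower by £4,406.88.

Offer 1 by £4,407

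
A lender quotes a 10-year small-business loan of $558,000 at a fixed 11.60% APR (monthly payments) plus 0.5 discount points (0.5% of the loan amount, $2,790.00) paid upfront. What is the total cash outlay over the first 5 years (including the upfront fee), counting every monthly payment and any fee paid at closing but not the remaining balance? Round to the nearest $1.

$475,421

At 11.60% the monthly rate is 0.0096667, so the payment is 558,000 × 0.0096667 / (1 − 1.0096667^−120) = $7,877.18.
Total outlay = 60 × $7,877.18 + $2,790.00 = $475,420.80.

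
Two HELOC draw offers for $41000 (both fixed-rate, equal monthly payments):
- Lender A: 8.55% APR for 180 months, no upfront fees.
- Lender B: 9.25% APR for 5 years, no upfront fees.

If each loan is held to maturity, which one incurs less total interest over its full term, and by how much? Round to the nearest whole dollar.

Lender A: monthly rate = 8.55%/12 = 0.0071250; payment = 41,000 × 0.0071250 / (1 − (1+0.0071250)^−180) = $404.95.
Total interest on Lender A = 180 × $404.95 − $41,000 = $31,891.00.
Lender B: monthly rate = 9.25%/12 = 0.0077083; payment = 41,000 × 0.0077083 / (1 − (1+0.0077083)^−60) = $856.08.
Total interest on Lender B = 60 × $856.08 − $41,000 = $10,364.80.
Lender B is lower by $21,526.20.

Lender B by $21,526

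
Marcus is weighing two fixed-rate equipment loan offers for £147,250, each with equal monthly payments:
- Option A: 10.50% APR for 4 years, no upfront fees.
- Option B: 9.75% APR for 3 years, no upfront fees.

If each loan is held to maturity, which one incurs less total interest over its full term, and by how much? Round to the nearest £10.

Option A: monthly rate = 10.5%/12 = 0.0087500; payment = 147,250 × 0.0087500 / (1 − (1+0.0087500)^−48) = £3,770.10.
Total interest on Option A = 48 × £3,770.10 − £147,250 = £33,714.80.
Option B: at 9.75% the monthly rate is 0.0081250, so the payment is 147,250 × 0.0081250 / (1 − 1.0081250^−36) = £4,734.08.
Total interest on Option B = 36 × £4,734.08 − £147,250 = £23,176.88.
Option B is lower by £10,537.92.

Option B by £10,540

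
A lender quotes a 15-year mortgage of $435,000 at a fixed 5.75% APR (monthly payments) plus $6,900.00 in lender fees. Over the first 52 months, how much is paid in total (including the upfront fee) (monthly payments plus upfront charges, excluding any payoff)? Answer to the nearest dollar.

Monthly rate = 5.75%/12 = 0.0047917; payment = 435,000 × 0.0047917 / (1 − (1+0.0047917)^−180) = $3,612.28.
Total outlay = 52 × $3,612.28 + $6,900.00 = $194,738.56.

$194,739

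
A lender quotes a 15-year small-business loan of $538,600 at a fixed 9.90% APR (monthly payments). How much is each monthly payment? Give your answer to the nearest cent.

$5,754.92

Monthly rate = 9.9%/12 = 0.0082500; payment = 538,600 × 0.0082500 / (1 − (1+0.0082500)^−180) = $5,754.92.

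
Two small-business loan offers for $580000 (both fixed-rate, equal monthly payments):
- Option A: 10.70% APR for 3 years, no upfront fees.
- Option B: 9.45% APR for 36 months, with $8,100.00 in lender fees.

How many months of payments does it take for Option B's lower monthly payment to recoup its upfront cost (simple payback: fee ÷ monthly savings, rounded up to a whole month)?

24 months

Option A: monthly rate = 10.7%/12 = 0.0089167; payment = 580,000 × 0.0089167 / (1 − (1+0.0089167)^−36) = $18,906.16.
Option B: monthly rate = 9.45%/12 = 0.0078750; payment = 580,000 × 0.0078750 / (1 − (1+0.0078750)^−36) = $18,565.56.
Monthly savings = $18,906.16 − $18,565.56 = $340.60.
Break-even = $8,100.00 / $340.60 = 23.78 → 24 months.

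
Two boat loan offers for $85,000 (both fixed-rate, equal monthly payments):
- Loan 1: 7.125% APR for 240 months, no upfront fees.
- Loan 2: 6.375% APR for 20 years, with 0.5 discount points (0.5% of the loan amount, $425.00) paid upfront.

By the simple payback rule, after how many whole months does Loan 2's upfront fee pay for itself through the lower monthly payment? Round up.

Loan 1: monthly rate = 7.125%/12 = 0.0059375; payment = 85,000 × 0.0059375 / (1 − (1+0.0059375)^−240) = $665.40.
Loan 2: monthly rate = 6.375%/12 = 0.0053125; payment = 85,000 × 0.0053125 / (1 − (1+0.0053125)^−240) = $627.50.
Monthly savings = $665.40 − $627.50 = $37.90.
Break-even = $425.00 / $37.90 = 11.21 → 12 months.

12 months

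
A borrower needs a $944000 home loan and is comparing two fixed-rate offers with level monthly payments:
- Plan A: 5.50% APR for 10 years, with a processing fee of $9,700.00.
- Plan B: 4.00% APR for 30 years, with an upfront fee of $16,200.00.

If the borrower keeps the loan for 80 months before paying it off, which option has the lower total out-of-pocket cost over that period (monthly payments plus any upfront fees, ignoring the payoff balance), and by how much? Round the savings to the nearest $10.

Plan A: monthly rate = 5.5%/12 = 0.0045833; payment = 944,000 × 0.0045833 / (1 − (1+0.0045833)^−120) = $10,244.88.
Plan B: at 4.00% the monthly rate is 0.0033333, so the payment is 944,000 × 0.0033333 / (1 − 1.0033333^−360) = $4,506.80.
Over 80 months: Plan A costs 80 × $10,244.88 + $9,700.00 = $829,290.40; Plan B costs 80 × $4,506.80 + $16,200.00 = $376,744.00.
Plan B is cheaper by $829,290.40 − $376,744.00 = $452,546.40.

Plan B by $452,550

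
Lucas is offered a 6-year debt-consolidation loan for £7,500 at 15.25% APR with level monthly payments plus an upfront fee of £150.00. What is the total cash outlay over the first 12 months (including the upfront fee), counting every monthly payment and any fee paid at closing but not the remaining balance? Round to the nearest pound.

£2,065

At 15.25% the monthly rate is 0.0127083, so the payment is 7,500 × 0.0127083 / (1 − 1.0127083^−72) = £159.61.
Total outlay = 12 × £159.61 + £150.00 = £2,065.32.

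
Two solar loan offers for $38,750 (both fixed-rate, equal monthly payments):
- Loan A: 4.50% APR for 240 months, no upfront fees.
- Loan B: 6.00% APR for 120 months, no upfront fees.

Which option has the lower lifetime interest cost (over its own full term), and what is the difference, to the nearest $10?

Loan A: monthly rate = 4.5%/12 = 0.0037500; payment = 38,750 × 0.0037500 / (1 − (1+0.0037500)^−240) = $245.15.
Total interest on Loan A = 240 × $245.15 − $38,750 = $20,086.00.
Loan B: at 6.00% the monthly rate is 0.0050000, so the payment is 38,750 × 0.0050000 / (1 − 1.0050000^−120) = $430.20.
Total interest on Loan B = 120 × $430.20 − $38,750 = $12,874.00.
Loan B is lower by $7,212.00.

Loan B by $7,210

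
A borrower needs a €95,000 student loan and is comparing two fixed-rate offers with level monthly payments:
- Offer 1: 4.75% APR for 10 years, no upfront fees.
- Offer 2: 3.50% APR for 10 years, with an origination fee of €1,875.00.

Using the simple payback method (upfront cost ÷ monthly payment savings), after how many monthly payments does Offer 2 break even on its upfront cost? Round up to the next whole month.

34 months

Offer 1: monthly rate = 4.75%/12 = 0.0039583; payment = 95,000 × 0.0039583 / (1 − (1+0.0039583)^−120) = €996.05.
Offer 2: monthly rate = 3.5%/12 = 0.0029167; payment = 95,000 × 0.0029167 / (1 − (1+0.0029167)^−120) = €939.42.
Monthly savings = €996.05 − €939.42 = €56.63.
Break-even = €1,875.00 / €56.63 = 33.11 → 34 months.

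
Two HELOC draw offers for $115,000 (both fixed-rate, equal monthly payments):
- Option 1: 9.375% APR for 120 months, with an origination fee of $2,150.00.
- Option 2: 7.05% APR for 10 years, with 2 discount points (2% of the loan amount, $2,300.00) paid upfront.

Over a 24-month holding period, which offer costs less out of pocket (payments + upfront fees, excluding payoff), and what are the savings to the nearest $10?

Option 2 by $3,260

Option 1: monthly rate = 9.375%/12 = 0.0078125; payment = 115,000 × 0.0078125 / (1 − (1+0.0078125)^−120) = $1,480.21.
Option 2: at 7.05% the monthly rate is 0.0058750, so the payment is 115,000 × 0.0058750 / (1 − 1.0058750^−120) = $1,338.21.
Over 24 months: Option 1 costs 24 × $1,480.21 + $2,150.00 = $37,675.04; Option 2 costs 24 × $1,338.21 + $2,300.00 = $34,417.04.
Option 2 is cheaper by $37,675.04 − $34,417.04 = $3,258.00.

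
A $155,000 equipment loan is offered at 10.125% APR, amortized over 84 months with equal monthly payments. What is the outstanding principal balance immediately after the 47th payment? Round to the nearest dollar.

$81,804

With monthly rate i = 10.125%/12 = 0.0084375, the balance after k of n payments is P · [(1+i)^n − (1+i)^k] / [(1+i)^n − 1].
(1+0.0084375)^84 = 2.02541916 and (1+0.0084375)^47 = 1.48423406, so the balance is 155,000 × (2.02541916 − 1.48423406) / (2.02541916 − 1) = $81,804.29.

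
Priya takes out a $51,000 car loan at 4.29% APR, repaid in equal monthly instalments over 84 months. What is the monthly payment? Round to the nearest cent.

$703.94

At 4.29% the monthly rate is 0.0035750, so the payment is 51,000 × 0.0035750 / (1 − 1.0035750^−84) = $703.94.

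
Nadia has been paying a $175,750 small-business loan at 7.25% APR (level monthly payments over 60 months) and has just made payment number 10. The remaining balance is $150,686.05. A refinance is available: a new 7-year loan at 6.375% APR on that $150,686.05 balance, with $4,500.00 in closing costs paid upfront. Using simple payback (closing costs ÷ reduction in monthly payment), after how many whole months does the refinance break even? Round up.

4 months

Current payment = 175,750 × 7.25%/12 / (1 − (1+0.0060417)^−60) = $3,500.83.
Refinanced payment = 150,686.05 × 0.0053125 / (1 − (1+0.0053125)^−84) = $2,228.50.
Monthly savings = $3,500.83 − $2,228.50 = $1,272.33.
Break-even = $4,500.00 / $1,272.33 = 3.54 → 4 months.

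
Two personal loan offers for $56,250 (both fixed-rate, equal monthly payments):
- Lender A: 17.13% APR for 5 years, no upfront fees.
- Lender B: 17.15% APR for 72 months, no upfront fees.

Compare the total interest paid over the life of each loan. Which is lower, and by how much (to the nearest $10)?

Lender A: at 17.13% the monthly rate is 0.0142750, so the payment is 56,250 × 0.0142750 / (1 − 1.0142750^−60) = $1,401.89.
Total interest on Lender A = 60 × $1,401.89 − $56,250 = $27,863.40.
Lender B: monthly rate = 17.15%/12 = 0.0142917; payment = 56,250 × 0.0142917 / (1 − (1+0.0142917)^−72) = $1,256.06.
Total interest on Lender B = 72 × $1,256.06 − $56,250 = $34,186.32.
Lender A is lower by $6,322.92.

Lender A by $6,320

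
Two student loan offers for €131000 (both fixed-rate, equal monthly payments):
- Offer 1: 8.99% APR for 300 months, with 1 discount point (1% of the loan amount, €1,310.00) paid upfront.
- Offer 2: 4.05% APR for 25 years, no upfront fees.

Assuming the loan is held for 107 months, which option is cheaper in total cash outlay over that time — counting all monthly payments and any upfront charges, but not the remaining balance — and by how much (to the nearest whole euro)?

Offer 1: monthly rate = 8.99%/12 = 0.0074917; payment = 131,000 × 0.0074917 / (1 − (1+0.0074917)^−300) = €1,098.45.
Offer 2: monthly rate = 4.05%/12 = 0.0033750; payment = 131,000 × 0.0033750 / (1 − (1+0.0033750)^−300) = €695.09.
Over 107 months: Offer 1 costs 107 × €1,098.45 + €1,310.00 = €118,844.15; Offer 2 costs 107 × €695.09 = €74,374.63.
Offer 2 is cheaper by €118,844.15 − €74,374.63 = €44,469.52.

Offer 2 by €44,470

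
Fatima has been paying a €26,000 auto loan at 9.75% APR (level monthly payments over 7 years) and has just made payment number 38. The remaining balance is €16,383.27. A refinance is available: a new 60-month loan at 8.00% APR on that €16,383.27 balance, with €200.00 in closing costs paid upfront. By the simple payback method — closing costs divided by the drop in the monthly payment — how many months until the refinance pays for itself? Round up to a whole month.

3 months

Current payment = 26,000 × 9.75%/12 / (1 − (1+0.0081250)^−84) = €428.28.
Refinanced payment = 16,383.27 × 0.0066667 / (1 − (1+0.0066667)^−60) = €332.19.
Monthly savings = €428.28 − €332.19 = €96.09.
Break-even = €200.00 / €96.09 = 2.08 → 3 months.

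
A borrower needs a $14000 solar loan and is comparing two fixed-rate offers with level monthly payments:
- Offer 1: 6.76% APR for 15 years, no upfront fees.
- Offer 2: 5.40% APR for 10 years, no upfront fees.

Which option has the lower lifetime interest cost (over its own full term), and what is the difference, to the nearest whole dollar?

Offer 2 by $4,164

Offer 1: monthly rate = 6.76%/12 = 0.0056333; payment = 14,000 × 0.0056333 / (1 − (1+0.0056333)^−180) = $123.96.
Total interest on Offer 1 = 180 × $123.96 − $14,000 = $8,312.80.
Offer 2: at 5.40% the monthly rate is 0.0045000, so the payment is 14,000 × 0.0045000 / (1 − 1.0045000^−120) = $151.24.
Total interest on Offer 2 = 120 × $151.24 − $14,000 = $4,148.80.
Offer 2 is lower by $4,164.00.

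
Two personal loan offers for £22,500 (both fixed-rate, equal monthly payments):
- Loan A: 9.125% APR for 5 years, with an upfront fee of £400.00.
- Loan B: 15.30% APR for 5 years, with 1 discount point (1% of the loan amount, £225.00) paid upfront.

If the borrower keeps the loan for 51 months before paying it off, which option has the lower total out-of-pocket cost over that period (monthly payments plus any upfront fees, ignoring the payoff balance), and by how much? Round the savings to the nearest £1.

Loan A: monthly rate = 9.125%/12 = 0.0076042; payment = 22,500 × 0.0076042 / (1 − (1+0.0076042)^−60) = £468.43.
Loan B: at 15.30% the monthly rate is 0.0127500, so the payment is 22,500 × 0.0127500 / (1 − 1.0127500^−60) = £538.82.
Over 51 months: Loan A costs 51 × £468.43 + £400.00 = £24,289.93; Loan B costs 51 × £538.82 + £225.00 = £27,704.82.
Loan A is cheaper by £27,704.82 − £24,289.93 = £3,414.89.

Loan A by £3,415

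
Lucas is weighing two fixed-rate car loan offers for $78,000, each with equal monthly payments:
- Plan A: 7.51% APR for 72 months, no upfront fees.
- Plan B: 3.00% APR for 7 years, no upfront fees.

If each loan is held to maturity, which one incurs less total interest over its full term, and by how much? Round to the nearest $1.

Plan B by $10,555

Plan A: monthly rate = 7.51%/12 = 0.0062583; payment = 78,000 × 0.0062583 / (1 − (1+0.0062583)^−72) = $1,349.01.
Total interest on Plan A = 72 × $1,349.01 − $78,000 = $19,128.72.
Plan B: monthly rate = 3%/12 = 0.0025000; payment = 78,000 × 0.0025000 / (1 − (1+0.0025000)^−84) = $1,030.64.
Total interest on Plan B = 84 × $1,030.64 − $78,000 = $8,573.76.
Plan B is lower by $10,554.96.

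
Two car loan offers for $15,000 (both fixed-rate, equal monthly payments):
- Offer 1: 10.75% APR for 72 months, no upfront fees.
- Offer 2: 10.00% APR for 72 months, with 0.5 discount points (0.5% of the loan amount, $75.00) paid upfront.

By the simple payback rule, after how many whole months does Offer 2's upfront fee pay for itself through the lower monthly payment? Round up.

14 months

Offer 1: at 10.75% the monthly rate is 0.0089583, so the payment is 15,000 × 0.0089583 / (1 − 1.0089583^−72) = $283.59.
Offer 2: monthly rate = 10%/12 = 0.0083333; payment = 15,000 × 0.0083333 / (1 − (1+0.0083333)^−72) = $277.89.
Monthly savings = $283.59 − $277.89 = $5.70.
Break-even = $75.00 / $5.70 = 13.16 → 14 months.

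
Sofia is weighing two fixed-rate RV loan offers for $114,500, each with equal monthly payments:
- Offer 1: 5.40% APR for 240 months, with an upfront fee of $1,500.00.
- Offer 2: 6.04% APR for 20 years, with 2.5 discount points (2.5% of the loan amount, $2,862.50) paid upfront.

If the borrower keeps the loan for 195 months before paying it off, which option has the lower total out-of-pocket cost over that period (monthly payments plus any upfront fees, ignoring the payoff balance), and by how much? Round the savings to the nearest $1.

Offer 1 by $9,510

Offer 1: at 5.40% the monthly rate is 0.0045000, so the payment is 114,500 × 0.0045000 / (1 − 1.0045000^−240) = $781.18.
Offer 2: at 6.04% the monthly rate is 0.0050333, so the payment is 114,500 × 0.0050333 / (1 − 1.0050333^−240) = $822.96.
Over 195 months: Offer 1 costs 195 × $781.18 + $1,500.00 = $153,830.10; Offer 2 costs 195 × $822.96 + $2,862.50 = $163,339.70.
Offer 1 is cheaper by $163,339.70 − $153,830.10 = $9,509.60.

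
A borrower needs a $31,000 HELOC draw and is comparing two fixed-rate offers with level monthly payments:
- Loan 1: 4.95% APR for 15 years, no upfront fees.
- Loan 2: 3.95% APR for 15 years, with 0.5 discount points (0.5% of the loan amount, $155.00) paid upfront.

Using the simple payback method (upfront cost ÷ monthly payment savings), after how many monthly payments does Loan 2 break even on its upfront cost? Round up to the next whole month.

Loan 1: at 4.95% the monthly rate is 0.0041250, so the payment is 31,000 × 0.0041250 / (1 − 1.0041250^−180) = $244.34.
Loan 2: monthly rate = 3.95%/12 = 0.0032917; payment = 31,000 × 0.0032917 / (1 − (1+0.0032917)^−180) = $228.53.
Monthly savings = $244.34 − $228.53 = $15.81.
Break-even = $155.00 / $15.81 = 9.80 → 10 months.

10 months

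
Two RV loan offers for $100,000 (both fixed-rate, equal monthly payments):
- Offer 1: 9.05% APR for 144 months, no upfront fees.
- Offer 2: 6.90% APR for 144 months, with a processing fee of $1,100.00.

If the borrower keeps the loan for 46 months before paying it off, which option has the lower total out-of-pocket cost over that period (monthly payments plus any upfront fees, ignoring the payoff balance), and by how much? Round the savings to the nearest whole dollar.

Offer 1: at 9.05% the monthly rate is 0.0075417, so the payment is 100,000 × 0.0075417 / (1 − 1.0075417^−144) = $1,140.85.
Offer 2: at 6.90% the monthly rate is 0.0057500, so the payment is 100,000 × 0.0057500 / (1 − 1.0057500^−144) = $1,023.06.
Over 46 months: Offer 1 costs 46 × $1,140.85 = $52,479.10; Offer 2 costs 46 × $1,023.06 + $1,100.00 = $48,160.76.
Offer 2 is cheaper by $52,479.10 − $48,160.76 = $4,318.34.

Offer 2 by $4,318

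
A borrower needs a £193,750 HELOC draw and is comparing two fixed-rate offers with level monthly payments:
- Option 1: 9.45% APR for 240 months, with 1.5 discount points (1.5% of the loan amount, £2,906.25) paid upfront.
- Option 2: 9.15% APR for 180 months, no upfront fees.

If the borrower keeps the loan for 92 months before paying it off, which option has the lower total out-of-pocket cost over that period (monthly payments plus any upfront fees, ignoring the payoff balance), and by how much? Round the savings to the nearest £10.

Option 1 by £13,910

Option 1: monthly rate = 9.45%/12 = 0.0078750; payment = 193,750 × 0.0078750 / (1 − (1+0.0078750)^−240) = £1,799.68.
Option 2: monthly rate = 9.15%/12 = 0.0076250; payment = 193,750 × 0.0076250 / (1 − (1+0.0076250)^−180) = £1,982.47.
Over 92 months: Option 1 costs 92 × £1,799.68 + £2,906.25 = £168,476.81; Option 2 costs 92 × £1,982.47 = £182,387.24.
Option 1 is cheaper by £182,387.24 − £168,476.81 = £13,910.43.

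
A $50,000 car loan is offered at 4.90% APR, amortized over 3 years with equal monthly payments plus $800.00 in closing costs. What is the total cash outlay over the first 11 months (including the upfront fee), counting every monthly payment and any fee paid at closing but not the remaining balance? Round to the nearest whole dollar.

Monthly rate = 4.9%/12 = 0.0040833; payment = 50,000 × 0.0040833 / (1 − (1+0.0040833)^−36) = $1,496.30.
Total outlay = 11 × $1,496.30 + $800.00 = $17,259.30.

$17,259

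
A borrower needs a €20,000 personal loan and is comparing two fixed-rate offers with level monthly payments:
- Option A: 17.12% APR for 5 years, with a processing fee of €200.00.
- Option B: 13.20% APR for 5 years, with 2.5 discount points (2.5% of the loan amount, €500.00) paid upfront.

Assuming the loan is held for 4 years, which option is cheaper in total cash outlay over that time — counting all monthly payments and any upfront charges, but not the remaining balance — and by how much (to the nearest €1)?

Option A: at 17.12% the monthly rate is 0.0142667, so the payment is 20,000 × 0.0142667 / (1 − 1.0142667^−60) = €498.34.
Option B: at 13.20% the monthly rate is 0.0110000, so the payment is 20,000 × 0.0110000 / (1 − 1.0110000^−60) = €457.11.
Over 48 months: Option A costs 48 × €498.34 + €200.00 = €24,120.32; Option B costs 48 × €457.11 + €500.00 = €22,441.28.
Option B is cheaper by €24,120.32 − €22,441.28 = €1,679.04.

Option B by €1,679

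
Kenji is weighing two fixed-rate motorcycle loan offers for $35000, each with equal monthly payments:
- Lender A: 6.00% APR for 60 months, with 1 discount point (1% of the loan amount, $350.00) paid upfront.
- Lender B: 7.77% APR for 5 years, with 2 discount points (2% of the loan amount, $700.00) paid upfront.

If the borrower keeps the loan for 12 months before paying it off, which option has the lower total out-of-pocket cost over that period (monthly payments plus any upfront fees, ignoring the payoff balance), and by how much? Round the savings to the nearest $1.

Lender A: at 6.00% the monthly rate is 0.0050000, so the payment is 35,000 × 0.0050000 / (1 − 1.0050000^−60) = $676.65.
Lender B: monthly rate = 7.77%/12 = 0.0064750; payment = 35,000 × 0.0064750 / (1 − (1+0.0064750)^−60) = $705.83.
Over 12 months: Lender A costs 12 × $676.65 + $350.00 = $8,469.80; Lender B costs 12 × $705.83 + $700.00 = $9,169.96.
Lender A is cheaper by $9,169.96 − $8,469.80 = $700.16.

Lender A by $700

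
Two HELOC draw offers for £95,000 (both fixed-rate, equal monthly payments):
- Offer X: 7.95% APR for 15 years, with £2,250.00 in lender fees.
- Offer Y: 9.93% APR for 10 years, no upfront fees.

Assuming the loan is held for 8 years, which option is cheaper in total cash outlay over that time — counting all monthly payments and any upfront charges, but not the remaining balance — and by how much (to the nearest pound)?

Offer X: at 7.95% the monthly rate is 0.0066250, so the payment is 95,000 × 0.0066250 / (1 − 1.0066250^−180) = £905.13.
Offer Y: monthly rate = 9.93%/12 = 0.0082750; payment = 95,000 × 0.0082750 / (1 − (1+0.0082750)^−120) = £1,251.75.
Over 96 months: Offer X costs 96 × £905.13 + £2,250.00 = £89,142.48; Offer Y costs 96 × £1,251.75 = £120,168.00.
Offer X is cheaper by £120,168.00 − £89,142.48 = £31,025.52.

Offer X by £31,026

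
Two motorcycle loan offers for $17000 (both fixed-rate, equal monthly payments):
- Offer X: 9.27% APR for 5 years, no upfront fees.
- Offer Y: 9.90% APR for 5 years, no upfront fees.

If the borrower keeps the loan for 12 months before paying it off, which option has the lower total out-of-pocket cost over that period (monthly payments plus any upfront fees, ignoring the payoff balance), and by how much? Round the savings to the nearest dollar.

Offer X: monthly rate = 9.27%/12 = 0.0077250; payment = 17,000 × 0.0077250 / (1 − (1+0.0077250)^−60) = $355.12.
Offer Y: at 9.90% the monthly rate is 0.0082500, so the payment is 17,000 × 0.0082500 / (1 − 1.0082500^−60) = $360.36.
Over 12 months: Offer X costs 12 × $355.12 = $4,261.44; Offer Y costs 12 × $360.36 = $4,324.32.
Offer X is cheaper by $4,324.32 − $4,261.44 = $62.88.

Offer X by $63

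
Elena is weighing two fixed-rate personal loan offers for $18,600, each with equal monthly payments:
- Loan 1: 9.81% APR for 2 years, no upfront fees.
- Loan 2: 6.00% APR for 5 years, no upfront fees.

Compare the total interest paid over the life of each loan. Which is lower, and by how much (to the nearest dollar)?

Loan 1 by $1,015

Loan 1: monthly rate = 9.81%/12 = 0.0081750; payment = 18,600 × 0.0081750 / (1 − (1+0.0081750)^−24) = $856.67.
Total interest on Loan 1 = 24 × $856.67 − $18,600 = $1,960.08.
Loan 2: monthly rate = 6%/12 = 0.0050000; payment = 18,600 × 0.0050000 / (1 − (1+0.0050000)^−60) = $359.59.
Total interest on Loan 2 = 60 × $359.59 − $18,600 = $2,975.40.
Loan 1 is lower by $1,015.32.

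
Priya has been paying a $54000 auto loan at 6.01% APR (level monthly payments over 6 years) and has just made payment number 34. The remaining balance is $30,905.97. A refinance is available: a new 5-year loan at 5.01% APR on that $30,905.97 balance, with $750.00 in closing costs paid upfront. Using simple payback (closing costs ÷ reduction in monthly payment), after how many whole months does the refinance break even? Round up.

3 months

Current payment = 54,000 × 6.01%/12 / (1 − (1+0.0050083)^−72) = $895.19.
Refinanced payment = 30,905.97 × 0.0041750 / (1 − (1+0.0041750)^−60) = $583.38.
Monthly savings = $895.19 − $583.38 = $311.81.
Break-even = $750.00 / $311.81 = 2.41 → 3 months.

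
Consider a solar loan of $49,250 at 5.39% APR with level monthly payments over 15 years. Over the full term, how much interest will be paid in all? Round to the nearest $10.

At 5.39% the monthly rate is 0.0044917, so the payment is 49,250 × 0.0044917 / (1 − 1.0044917^−180) = $399.54.
Total paid = 180 × $399.54 = $71,917.20; interest = $71,917.20 − $49,250 = $22,667.20.

$22,670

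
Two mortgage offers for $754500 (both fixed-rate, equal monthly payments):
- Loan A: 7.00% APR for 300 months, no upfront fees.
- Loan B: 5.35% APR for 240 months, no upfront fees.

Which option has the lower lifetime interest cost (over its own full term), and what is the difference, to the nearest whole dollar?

Loan B by $369,459

Loan A: at 7.00% the monthly rate is 0.0058333, so the payment is 754,500 × 0.0058333 / (1 − 1.0058333^−300) = $5,332.65.
Total interest on Loan A = 300 × $5,332.65 − $754,500 = $845,295.00.
Loan B: at 5.35% the monthly rate is 0.0044583, so the payment is 754,500 × 0.0044583 / (1 − 1.0044583^−240) = $5,126.40.
Total interest on Loan B = 240 × $5,126.40 − $754,500 = $475,836.00.
Loan B is lower by $369,459.00.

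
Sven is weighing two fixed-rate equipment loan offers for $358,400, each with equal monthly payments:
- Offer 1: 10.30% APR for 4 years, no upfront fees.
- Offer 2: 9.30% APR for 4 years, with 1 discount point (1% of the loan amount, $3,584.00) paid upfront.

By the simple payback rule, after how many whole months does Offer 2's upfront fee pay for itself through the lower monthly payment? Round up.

Offer 1: monthly rate = 10.3%/12 = 0.0085833; payment = 358,400 × 0.0085833 / (1 − (1+0.0085833)^−48) = $9,141.67.
Offer 2: at 9.30% the monthly rate is 0.0077500, so the payment is 358,400 × 0.0077500 / (1 − 1.0077500^−48) = $8,969.94.
Monthly savings = $9,141.67 − $8,969.94 = $171.73.
Break-even = $3,584.00 / $171.73 = 20.87 → 21 months.

21 months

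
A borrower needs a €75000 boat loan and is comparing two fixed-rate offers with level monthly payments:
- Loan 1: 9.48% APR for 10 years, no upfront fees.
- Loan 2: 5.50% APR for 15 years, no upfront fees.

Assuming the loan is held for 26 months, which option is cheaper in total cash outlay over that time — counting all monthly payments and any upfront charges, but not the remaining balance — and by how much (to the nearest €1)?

Loan 2 by €9,278

Loan 1: at 9.48% the monthly rate is 0.0079000, so the payment is 75,000 × 0.0079000 / (1 − 1.0079000^−120) = €969.66.
Loan 2: monthly rate = 5.5%/12 = 0.0045833; payment = 75,000 × 0.0045833 / (1 − (1+0.0045833)^−180) = €612.81.
Over 26 months: Loan 1 costs 26 × €969.66 = €25,211.16; Loan 2 costs 26 × €612.81 = €15,933.06.
Loan 2 is cheaper by €25,211.16 − €15,933.06 = €9,278.10.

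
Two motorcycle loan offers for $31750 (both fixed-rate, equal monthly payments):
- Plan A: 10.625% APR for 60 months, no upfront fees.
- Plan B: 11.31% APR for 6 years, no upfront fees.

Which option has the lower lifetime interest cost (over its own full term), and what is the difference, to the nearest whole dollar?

Plan A: at 10.625% the monthly rate is 0.0088542, so the payment is 31,750 × 0.0088542 / (1 − 1.0088542^−60) = $684.40.
Total interest on Plan A = 60 × $684.40 − $31,750 = $9,314.00.
Plan B: monthly rate = 11.31%/12 = 0.0094250; payment = 31,750 × 0.0094250 / (1 − (1+0.0094250)^−72) = $609.39.
Total interest on Plan B = 72 × $609.39 − $31,750 = $12,126.08.
Plan A is lower by $2,812.08.

Plan A by $2,812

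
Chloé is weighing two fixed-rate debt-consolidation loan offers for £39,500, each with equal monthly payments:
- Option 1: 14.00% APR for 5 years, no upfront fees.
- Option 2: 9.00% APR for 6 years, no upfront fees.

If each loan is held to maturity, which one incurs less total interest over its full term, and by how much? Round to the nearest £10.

Option 2 by £3,880

Option 1: at 14.00% the monthly rate is 0.0116667, so the payment is 39,500 × 0.0116667 / (1 − 1.0116667^−60) = £919.10.
Total interest on Option 1 = 60 × £919.10 − £39,500 = £15,646.00.
Option 2: monthly rate = 9%/12 = 0.0075000; payment = 39,500 × 0.0075000 / (1 − (1+0.0075000)^−72) = £712.01.
Total interest on Option 2 = 72 × £712.01 − £39,500 = £11,764.72.
Option 2 is lower by £3,881.28.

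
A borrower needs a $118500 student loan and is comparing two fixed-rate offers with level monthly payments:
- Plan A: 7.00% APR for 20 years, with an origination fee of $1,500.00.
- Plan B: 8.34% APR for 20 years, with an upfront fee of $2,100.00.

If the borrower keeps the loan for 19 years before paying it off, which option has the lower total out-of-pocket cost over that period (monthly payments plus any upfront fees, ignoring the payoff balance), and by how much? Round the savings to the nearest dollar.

Plan A by $22,869

Plan A: monthly rate = 7%/12 = 0.0058333; payment = 118,500 × 0.0058333 / (1 − (1+0.0058333)^−240) = $918.73.
Plan B: at 8.34% the monthly rate is 0.0069500, so the payment is 118,500 × 0.0069500 / (1 − 1.0069500^−240) = $1,016.40.
Over 228 months: Plan A costs 228 × $918.73 + $1,500.00 = $210,970.44; Plan B costs 228 × $1,016.40 + $2,100.00 = $233,839.20.
Plan A is cheaper by $233,839.20 − $210,970.44 = $22,868.76.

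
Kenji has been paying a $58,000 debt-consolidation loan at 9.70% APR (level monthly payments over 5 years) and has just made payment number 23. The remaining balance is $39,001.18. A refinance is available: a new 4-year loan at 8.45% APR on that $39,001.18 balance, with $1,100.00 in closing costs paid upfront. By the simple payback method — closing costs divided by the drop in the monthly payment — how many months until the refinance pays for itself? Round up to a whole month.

5 months

Current payment = 58,000 × 9.7%/12 / (1 − (1+0.0080833)^−60) = $1,223.78.
Refinanced payment = 39,001.18 × 0.0070417 / (1 − (1+0.0070417)^−48) = $960.39.
Monthly savings = $1,223.78 − $960.39 = $263.39.
Break-even = $1,100.00 / $263.39 = 4.18 → 5 months.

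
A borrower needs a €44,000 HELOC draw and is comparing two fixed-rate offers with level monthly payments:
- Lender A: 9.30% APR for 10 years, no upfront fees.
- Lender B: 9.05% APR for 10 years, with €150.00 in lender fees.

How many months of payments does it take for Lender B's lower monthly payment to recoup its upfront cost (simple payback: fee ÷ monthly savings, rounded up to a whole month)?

26 months

Lender A: at 9.30% the monthly rate is 0.0077500, so the payment is 44,000 × 0.0077500 / (1 − 1.0077500^−120) = €564.54.
Lender B: at 9.05% the monthly rate is 0.0075417, so the payment is 44,000 × 0.0075417 / (1 − 1.0075417^−120) = €558.56.
Monthly savings = €564.54 − €558.56 = €5.98.
Break-even = €150.00 / €5.98 = 25.08 → 26 months.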